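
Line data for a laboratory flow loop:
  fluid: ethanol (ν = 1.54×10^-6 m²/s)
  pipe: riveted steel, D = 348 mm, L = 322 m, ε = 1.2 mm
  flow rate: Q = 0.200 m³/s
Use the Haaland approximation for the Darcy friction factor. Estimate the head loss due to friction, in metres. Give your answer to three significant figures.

h_f ≈ 5.74 m

V = 4Q/(πD²) = 4·0.200/(π·0.348²) = 2.103 m/s
Re = VD/ν = 2.103·0.348/1.54×10^-6 = 4.75×10^5 → turbulent
ε/D = 1.2/348 = 0.00345
Haaland: f = 0.02751
h_f = f(L/D)V²/(2g) = 0.02751·(322/0.348)·2.103²/(2·9.81) = 5.736 m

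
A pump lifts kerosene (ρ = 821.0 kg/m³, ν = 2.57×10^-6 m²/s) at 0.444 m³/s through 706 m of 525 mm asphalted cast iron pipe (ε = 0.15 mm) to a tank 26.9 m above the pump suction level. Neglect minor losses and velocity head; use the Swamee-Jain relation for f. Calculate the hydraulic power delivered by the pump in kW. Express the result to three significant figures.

P_hyd ≈ 113 kW

V = 4Q/(πD²) = 2.051 m/s; Re = 4.19×10^5; ε/D = 2.86×10^-4; f = 0.01647
h_f = f(L/D)V²/2g = 4.750 m
Total head H = z + h_f = 26.9 + 4.750 = 31.65 m
P_hyd = ρgQH = 821.0·9.81·0.444·31.65 = 113.2 kW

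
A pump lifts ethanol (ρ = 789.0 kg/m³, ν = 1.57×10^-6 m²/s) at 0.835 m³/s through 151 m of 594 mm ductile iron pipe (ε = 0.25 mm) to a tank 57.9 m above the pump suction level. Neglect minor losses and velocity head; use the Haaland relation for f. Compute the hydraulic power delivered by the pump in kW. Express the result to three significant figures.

V = 4Q/(πD²) = 3.013 m/s; Re = 1.14×10^6; ε/D = 4.21×10^-4; f = 0.01654
h_f = f(L/D)V²/2g = 1.946 m
Total head H = z + h_f = 57.9 + 1.946 = 59.85 m
P_hyd = ρgQH = 789.0·9.81·0.835·59.85 = 386.8 kW

P_hyd ≈ 387 kW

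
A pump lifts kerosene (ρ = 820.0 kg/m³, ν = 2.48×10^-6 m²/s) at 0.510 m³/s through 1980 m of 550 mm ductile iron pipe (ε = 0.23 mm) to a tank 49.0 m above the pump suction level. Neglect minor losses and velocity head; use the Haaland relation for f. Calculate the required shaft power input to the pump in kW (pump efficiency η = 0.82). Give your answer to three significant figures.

P_shaft ≈ 317 kW

V = 4Q/(πD²) = 2.147 m/s; Re = 4.76×10^5; ε/D = 4.18×10^-4; f = 0.01708
h_f = f(L/D)V²/2g = 14.44 m
Total head H = z + h_f = 49.0 + 14.44 = 63.44 m
P_hyd = ρgQH = 820.0·9.81·0.510·63.44 = 260.3 kW
P_shaft = P_hyd/η = 260.3/0.82 = 317.4 kW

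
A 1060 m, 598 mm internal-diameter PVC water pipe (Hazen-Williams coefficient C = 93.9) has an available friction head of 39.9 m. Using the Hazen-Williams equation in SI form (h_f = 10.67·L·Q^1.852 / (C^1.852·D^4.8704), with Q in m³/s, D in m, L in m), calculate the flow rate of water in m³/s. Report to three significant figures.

Q ≈ 1.15 m³/s

Rearranging: Q = [h_f·C^1.852·D^4.8704 / (10.67·L)]^(1/1.852)
Q = [39.9·93.9^1.852·0.598^4.8704 / (10.67·1060)]^0.540 = 1.151 m³/s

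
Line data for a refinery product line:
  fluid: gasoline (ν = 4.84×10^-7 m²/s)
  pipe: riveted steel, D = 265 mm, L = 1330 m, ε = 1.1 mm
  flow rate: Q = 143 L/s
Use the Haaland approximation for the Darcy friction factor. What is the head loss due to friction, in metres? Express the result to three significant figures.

V = 4Q/(πD²) = 4·0.143/(π·0.265²) = 2.593 m/s
Re = VD/ν = 2.593·0.265/4.84×10^-7 = 1.42×10^6 → turbulent
ε/D = 1.1/265 = 0.00415
Haaland: f = 0.02885
h_f = f(L/D)V²/(2g) = 0.02885·(1330/0.265)·2.593²/(2·9.81) = 49.62 m

h_f ≈ 49.6 m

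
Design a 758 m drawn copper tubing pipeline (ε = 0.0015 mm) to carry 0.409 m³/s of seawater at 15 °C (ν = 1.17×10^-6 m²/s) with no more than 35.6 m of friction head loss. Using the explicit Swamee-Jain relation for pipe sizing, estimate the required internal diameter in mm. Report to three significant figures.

D ≈ 321 mm

Swamee-Jain (Type III): D = 0.66·[ε^1.25·(LQ²/(gh_f))^4.75 + ν·Q^9.4·(L/(gh_f))^5.2]^0.04
LQ²/(gh_f) = 0.3631; L/(gh_f) = 2.170
Term 1 = ε^1.25·(…)^4.75 = 4.27×10^-10; Term 2 = ν·Q^9.4·(…)^5.2 = 1.47×10^-8
D = 0.66·(4.27×10^-10 + 1.47×10^-8)^0.04 = 0.3212 m = 321 mm
Check: V = 5.05 m/s, Re = 1.39×10^6, f = 0.01114, h_f = 34.1 m ≈ 35.6 m ✓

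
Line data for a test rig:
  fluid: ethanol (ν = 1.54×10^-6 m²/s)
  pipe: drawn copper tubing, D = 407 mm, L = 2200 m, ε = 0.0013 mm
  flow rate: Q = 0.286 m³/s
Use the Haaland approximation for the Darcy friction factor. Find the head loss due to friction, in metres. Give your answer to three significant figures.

h_f ≈ 17.0 m

V = 4Q/(πD²) = 4·0.286/(π·0.407²) = 2.198 m/s
Re = VD/ν = 2.198·0.407/1.54×10^-6 = 5.81×10^5 → turbulent
ε/D = 0.0013/407 = 3.19×10^-6
Haaland: f = 0.01276
h_f = f(L/D)V²/(2g) = 0.01276·(2200/0.407)·2.198²/(2·9.81) = 16.99 m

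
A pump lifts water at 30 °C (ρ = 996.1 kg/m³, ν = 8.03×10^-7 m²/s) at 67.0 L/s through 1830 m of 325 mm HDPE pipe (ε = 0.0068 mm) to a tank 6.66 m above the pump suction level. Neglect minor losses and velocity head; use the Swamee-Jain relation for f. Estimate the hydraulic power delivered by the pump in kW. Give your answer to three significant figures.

P_hyd ≈ 6.13 kW

V = 4Q/(πD²) = 0.8076 m/s; Re = 3.27×10^5; ε/D = 2.09×10^-5; f = 0.01440
h_f = f(L/D)V²/2g = 2.696 m
Total head H = z + h_f = 6.66 + 2.696 = 9.356 m
P_hyd = ρgQH = 996.1·9.81·0.0670·9.356 = 6.125 kW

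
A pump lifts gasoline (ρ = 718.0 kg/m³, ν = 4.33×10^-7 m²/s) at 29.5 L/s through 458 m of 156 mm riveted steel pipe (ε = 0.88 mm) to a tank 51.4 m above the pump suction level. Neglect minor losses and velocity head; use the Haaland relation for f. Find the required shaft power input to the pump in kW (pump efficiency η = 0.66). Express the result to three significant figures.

P_shaft ≈ 19.7 kW

V = 4Q/(πD²) = 1.543 m/s; Re = 5.56×10^5; ε/D = 0.00564; f = 0.03172
h_f = f(L/D)V²/2g = 11.31 m
Total head H = z + h_f = 51.4 + 11.31 = 62.71 m
P_hyd = ρgQH = 718.0·9.81·0.0295·62.71 = 13.03 kW
P_shaft = P_hyd/η = 13.03/0.66 = 19.74 kW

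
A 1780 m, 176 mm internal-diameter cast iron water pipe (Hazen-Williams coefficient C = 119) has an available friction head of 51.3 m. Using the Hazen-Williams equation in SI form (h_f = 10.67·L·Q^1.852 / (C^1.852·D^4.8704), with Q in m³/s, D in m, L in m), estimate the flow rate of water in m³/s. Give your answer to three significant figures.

Q ≈ 0.0506 m³/s

Rearranging: Q = [h_f·C^1.852·D^4.8704 / (10.67·L)]^(1/1.852)
Q = [51.3·119^1.852·0.176^4.8704 / (10.67·1780)]^0.540 = 0.05064 m³/s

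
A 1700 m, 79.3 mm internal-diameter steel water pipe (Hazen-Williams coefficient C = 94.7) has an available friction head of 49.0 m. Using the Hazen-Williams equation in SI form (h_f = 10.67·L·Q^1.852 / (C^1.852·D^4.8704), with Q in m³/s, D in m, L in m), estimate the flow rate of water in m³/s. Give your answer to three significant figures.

Rearranging: Q = [h_f·C^1.852·D^4.8704 / (10.67·L)]^(1/1.852)
Q = [49.0·94.7^1.852·0.0793^4.8704 / (10.67·1700)]^0.540 = 0.004952 m³/s

Q ≈ 0.00495 m³/s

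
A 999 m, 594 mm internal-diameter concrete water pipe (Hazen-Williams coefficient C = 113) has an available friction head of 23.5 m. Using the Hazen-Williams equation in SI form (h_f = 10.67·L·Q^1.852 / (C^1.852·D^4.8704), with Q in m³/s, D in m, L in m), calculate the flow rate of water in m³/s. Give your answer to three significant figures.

Rearranging: Q = [h_f·C^1.852·D^4.8704 / (10.67·L)]^(1/1.852)
Q = [23.5·113^1.852·0.594^4.8704 / (10.67·999)]^0.540 = 1.056 m³/s

Q ≈ 1.06 m³/s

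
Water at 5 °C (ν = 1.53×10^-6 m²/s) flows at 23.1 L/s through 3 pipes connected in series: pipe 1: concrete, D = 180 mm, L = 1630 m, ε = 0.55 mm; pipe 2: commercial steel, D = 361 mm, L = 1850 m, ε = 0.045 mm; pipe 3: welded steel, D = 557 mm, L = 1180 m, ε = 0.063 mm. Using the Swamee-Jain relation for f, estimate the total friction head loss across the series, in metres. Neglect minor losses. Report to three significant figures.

Pipe 1: V = 0.9078 m/s, Re = 1.07×10^5, ε/D = 0.00306, f = 0.02775, h_1 = f(L/D)V²/2g = 10.56 m
Pipe 2: V = 0.2257 m/s, Re = 5.33×10^4, ε/D = 1.25×10^-4, f = 0.02099, h_2 = f(L/D)V²/2g = 0.2792 m
Pipe 3: V = 0.09480 m/s, Re = 3.45×10^4, ε/D = 1.13×10^-4, f = 0.02298, h_3 = f(L/D)V²/2g = 0.02230 m
Series → Q common, losses add: H = Σh = 10.86 m

H ≈ 10.9 m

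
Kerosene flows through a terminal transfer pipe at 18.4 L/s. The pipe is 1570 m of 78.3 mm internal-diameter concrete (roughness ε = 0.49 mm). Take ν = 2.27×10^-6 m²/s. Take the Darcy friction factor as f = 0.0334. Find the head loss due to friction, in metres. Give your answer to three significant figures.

V = 4Q/(πD²) = 4·0.0184/(π·0.0783²) = 3.821 m/s
h_f = f(L/D)V²/(2g) = 0.03340·(1570/0.0783)·3.821²/(2·9.81) = 498.4 m

h_f ≈ 498 m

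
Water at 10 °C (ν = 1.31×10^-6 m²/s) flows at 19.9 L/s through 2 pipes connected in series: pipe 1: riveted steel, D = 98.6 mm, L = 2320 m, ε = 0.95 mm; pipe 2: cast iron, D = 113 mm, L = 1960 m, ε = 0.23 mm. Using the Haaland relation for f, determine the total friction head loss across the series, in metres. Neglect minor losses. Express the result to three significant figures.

H ≈ 393 m

Pipe 1: V = 2.606 m/s, Re = 1.96×10^5, ε/D = 0.00963, f = 0.03780, h_1 = f(L/D)V²/2g = 307.9 m
Pipe 2: V = 1.984 m/s, Re = 1.71×10^5, ε/D = 0.00204, f = 0.02448, h_2 = f(L/D)V²/2g = 85.21 m
Series → Q common, losses add: H = Σh = 393.1 m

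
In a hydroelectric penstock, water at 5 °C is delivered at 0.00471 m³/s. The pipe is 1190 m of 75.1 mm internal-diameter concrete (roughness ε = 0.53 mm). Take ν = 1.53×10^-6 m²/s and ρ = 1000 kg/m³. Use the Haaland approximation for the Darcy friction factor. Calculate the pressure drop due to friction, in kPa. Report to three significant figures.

V = 4Q/(πD²) = 4·0.00471/(π·0.0751²) = 1.063 m/s
Re = VD/ν = 1.063·0.0751/1.53×10^-6 = 5.22×10^4 → turbulent
ε/D = 0.53/75.1 = 0.00706
Haaland: f = 0.03517
h_f = f(L/D)V²/(2g) = 0.03517·(1190/0.0751)·1.063²/(2·9.81) = 32.11 m
Δp = ρg·h_f = 1000·9.81·32.11 = 315.0 kPa

Δp ≈ 315 kPa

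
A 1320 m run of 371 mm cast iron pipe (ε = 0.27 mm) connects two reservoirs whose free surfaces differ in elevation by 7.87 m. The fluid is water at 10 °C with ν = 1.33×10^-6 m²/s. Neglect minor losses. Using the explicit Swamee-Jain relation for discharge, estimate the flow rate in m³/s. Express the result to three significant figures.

Swamee-Jain (Type II): Q = -0.965·√(gD⁵h_f/L)·ln[ε/(3.7D) + √(3.17ν²L/(gD³h_f))]
√(gD⁵h_f/L) = √(9.81·0.371⁵·7.87/1320) = 0.02028
ε/(3.7D) = 1.97×10^-4; √(3.17ν²L/(gD³h_f)) = 4.33×10^-5
Q = -0.965·0.02028·ln(2.400×10^-4) = 0.1631 m³/s
Check: V = 1.51 m/s, Re = 4.21×10^5, f = 0.01920, h_f = 7.92 m ≈ 7.87 m ✓

Q ≈ 0.163 m³/s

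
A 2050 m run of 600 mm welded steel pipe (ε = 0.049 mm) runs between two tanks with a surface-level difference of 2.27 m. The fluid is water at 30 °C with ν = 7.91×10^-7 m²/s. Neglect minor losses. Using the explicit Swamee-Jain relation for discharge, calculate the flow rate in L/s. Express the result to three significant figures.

Swamee-Jain (Type II): Q = -0.965·√(gD⁵h_f/L)·ln[ε/(3.7D) + √(3.17ν²L/(gD³h_f))]
√(gD⁵h_f/L) = √(9.81·0.600⁵·2.27/2050) = 0.02906
ε/(3.7D) = 2.21×10^-5; √(3.17ν²L/(gD³h_f)) = 2.91×10^-5
Q = -0.965·0.02906·ln(5.115×10^-5) = 0.2771 m³/s
Check: V = 0.980 m/s, Re = 7.43×10^5, f = 0.01362, h_f = 2.28 m ≈ 2.27 m ✓

Q ≈ 277 L/s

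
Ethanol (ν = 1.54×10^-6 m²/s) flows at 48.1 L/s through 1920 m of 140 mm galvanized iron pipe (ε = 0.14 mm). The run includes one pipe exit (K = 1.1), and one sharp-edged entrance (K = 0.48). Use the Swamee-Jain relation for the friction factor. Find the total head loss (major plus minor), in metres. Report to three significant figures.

H_L ≈ 143 m

V = 4Q/(πD²) = 3.125 m/s; V²/2g = 0.4976 m
Re = 2.84×10^5, ε/D = 0.00100 → f = 0.02080 (Swamee-Jain)
Major: h_f = f(L/D)·V²/2g = 0.02080·13714·0.4976 = 141.9 m
Minor: ΣK = 1.58; h_m = ΣK·V²/2g = 0.7862 m
Total H_L = 141.9 + 0.7862 = 142.7 m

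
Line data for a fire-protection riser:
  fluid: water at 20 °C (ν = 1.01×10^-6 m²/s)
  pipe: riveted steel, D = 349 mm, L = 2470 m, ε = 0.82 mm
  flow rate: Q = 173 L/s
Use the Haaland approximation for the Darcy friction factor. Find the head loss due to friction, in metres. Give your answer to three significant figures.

h_f ≈ 29.2 m

V = 4Q/(πD²) = 4·0.173/(π·0.349²) = 1.808 m/s
Re = VD/ν = 1.808·0.349/1.01×10^-6 = 6.25×10^5 → turbulent
ε/D = 0.82/349 = 0.00235
Haaland: f = 0.02474
h_f = f(L/D)V²/(2g) = 0.02474·(2470/0.349)·1.808²/(2·9.81) = 29.18 m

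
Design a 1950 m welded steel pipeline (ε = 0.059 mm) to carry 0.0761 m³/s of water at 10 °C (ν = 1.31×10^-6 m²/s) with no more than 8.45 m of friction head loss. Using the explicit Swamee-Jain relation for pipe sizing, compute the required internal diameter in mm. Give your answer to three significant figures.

Swamee-Jain (Type III): D = 0.66·[ε^1.25·(LQ²/(gh_f))^4.75 + ν·Q^9.4·(L/(gh_f))^5.2]^0.04
LQ²/(gh_f) = 0.1362; L/(gh_f) = 23.52
Term 1 = ε^1.25·(…)^4.75 = 3.99×10^-10; Term 2 = ν·Q^9.4·(…)^5.2 = 5.42×10^-10
D = 0.66·(3.99×10^-10 + 5.42×10^-10)^0.04 = 0.2874 m = 287 mm
Check: V = 1.17 m/s, Re = 2.57×10^5, f = 0.01664, h_f = 7.92 m ≈ 8.45 m ✓

D ≈ 287 mm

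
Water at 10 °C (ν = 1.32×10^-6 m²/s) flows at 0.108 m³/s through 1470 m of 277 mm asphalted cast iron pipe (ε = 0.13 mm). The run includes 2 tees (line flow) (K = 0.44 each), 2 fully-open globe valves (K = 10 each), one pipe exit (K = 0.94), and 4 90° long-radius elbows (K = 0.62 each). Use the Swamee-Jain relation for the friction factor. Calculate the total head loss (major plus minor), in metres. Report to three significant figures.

H_L ≈ 19.5 m

V = 4Q/(πD²) = 1.792 m/s; V²/2g = 0.1637 m
Re = 3.76×10^5, ε/D = 4.69×10^-4 → f = 0.01787 (Swamee-Jain)
Major: h_f = f(L/D)·V²/2g = 0.01787·5307·0.1637 = 15.53 m
Minor: ΣK = 24.3; h_m = ΣK·V²/2g = 3.978 m
Total H_L = 15.53 + 3.978 = 19.50 m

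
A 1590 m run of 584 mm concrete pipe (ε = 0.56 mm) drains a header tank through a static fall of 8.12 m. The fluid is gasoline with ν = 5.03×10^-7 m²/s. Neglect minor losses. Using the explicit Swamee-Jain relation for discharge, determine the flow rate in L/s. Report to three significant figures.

Q ≈ 463 L/s

Swamee-Jain (Type II): Q = -0.965·√(gD⁵h_f/L)·ln[ε/(3.7D) + √(3.17ν²L/(gD³h_f))]
√(gD⁵h_f/L) = √(9.81·0.584⁵·8.12/1590) = 0.05834
ε/(3.7D) = 2.59×10^-4; √(3.17ν²L/(gD³h_f)) = 8.97×10^-6
Q = -0.965·0.05834·ln(2.681×10^-4) = 0.4630 m³/s
Check: V = 1.73 m/s, Re = 2.01×10^6, f = 0.01965, h_f = 8.15 m ≈ 8.12 m ✓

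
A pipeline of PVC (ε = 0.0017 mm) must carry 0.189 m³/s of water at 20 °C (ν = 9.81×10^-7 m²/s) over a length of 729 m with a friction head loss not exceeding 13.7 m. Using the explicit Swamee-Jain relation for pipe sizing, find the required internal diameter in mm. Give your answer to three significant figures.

Swamee-Jain (Type III): D = 0.66·[ε^1.25·(LQ²/(gh_f))^4.75 + ν·Q^9.4·(L/(gh_f))^5.2]^0.04
LQ²/(gh_f) = 0.1938; L/(gh_f) = 5.424
Term 1 = ε^1.25·(…)^4.75 = 2.53×10^-11; Term 2 = ν·Q^9.4·(…)^5.2 = 1.02×10^-9
D = 0.66·(2.53×10^-11 + 1.02×10^-9)^0.04 = 0.2886 m = 289 mm
Check: V = 2.89 m/s, Re = 8.50×10^5, f = 0.01206, h_f = 13.0 m ≈ 13.7 m ✓

D ≈ 289 mm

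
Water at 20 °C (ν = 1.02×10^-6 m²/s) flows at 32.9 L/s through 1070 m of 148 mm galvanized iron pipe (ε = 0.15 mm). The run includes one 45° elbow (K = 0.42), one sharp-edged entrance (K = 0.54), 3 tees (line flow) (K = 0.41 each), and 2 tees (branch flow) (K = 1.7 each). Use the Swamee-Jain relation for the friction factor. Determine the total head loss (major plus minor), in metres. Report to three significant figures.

V = 4Q/(πD²) = 1.912 m/s; V²/2g = 0.1864 m
Re = 2.77×10^5, ε/D = 0.00101 → f = 0.02088 (Swamee-Jain)
Major: h_f = f(L/D)·V²/2g = 0.02088·7230·0.1864 = 28.14 m
Minor: ΣK = 5.59; h_m = ΣK·V²/2g = 1.042 m
Total H_L = 28.14 + 1.042 = 29.18 m

H_L ≈ 29.2 m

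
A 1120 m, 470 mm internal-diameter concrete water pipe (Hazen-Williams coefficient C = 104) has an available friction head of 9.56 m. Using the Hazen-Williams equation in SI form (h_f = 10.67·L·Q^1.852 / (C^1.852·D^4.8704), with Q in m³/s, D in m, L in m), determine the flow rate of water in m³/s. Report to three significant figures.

Rearranging: Q = [h_f·C^1.852·D^4.8704 / (10.67·L)]^(1/1.852)
Q = [9.56·104^1.852·0.470^4.8704 / (10.67·1120)]^0.540 = 0.3037 m³/s

Q ≈ 0.304 m³/s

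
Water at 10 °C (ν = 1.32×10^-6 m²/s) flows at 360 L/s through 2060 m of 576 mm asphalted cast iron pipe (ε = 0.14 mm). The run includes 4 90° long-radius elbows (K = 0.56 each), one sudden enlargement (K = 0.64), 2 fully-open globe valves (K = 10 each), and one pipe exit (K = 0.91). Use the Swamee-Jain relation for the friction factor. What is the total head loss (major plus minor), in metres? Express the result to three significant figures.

V = 4Q/(πD²) = 1.382 m/s; V²/2g = 0.09728 m
Re = 6.03×10^5, ε/D = 2.43×10^-4 → f = 0.01568 (Swamee-Jain)
Major: h_f = f(L/D)·V²/2g = 0.01568·3576·0.09728 = 5.457 m
Minor: ΣK = 23.8; h_m = ΣK·V²/2g = 2.314 m
Total H_L = 5.457 + 2.314 = 7.771 m

H_L ≈ 7.77 m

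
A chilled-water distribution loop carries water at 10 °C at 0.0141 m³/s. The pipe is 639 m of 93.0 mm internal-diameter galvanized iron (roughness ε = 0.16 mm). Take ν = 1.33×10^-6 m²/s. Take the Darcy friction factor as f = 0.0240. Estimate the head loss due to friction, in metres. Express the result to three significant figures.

V = 4Q/(πD²) = 4·0.0141/(π·0.0930²) = 2.076 m/s
h_f = f(L/D)V²/(2g) = 0.02400·(639/0.0930)·2.076²/(2·9.81) = 36.21 m

h_f ≈ 36.2 m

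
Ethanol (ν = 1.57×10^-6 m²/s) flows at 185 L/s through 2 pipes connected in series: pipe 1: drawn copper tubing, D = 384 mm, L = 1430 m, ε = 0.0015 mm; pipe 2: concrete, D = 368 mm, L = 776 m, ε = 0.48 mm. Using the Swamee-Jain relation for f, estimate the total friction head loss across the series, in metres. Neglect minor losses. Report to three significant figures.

Pipe 1: V = 1.597 m/s, Re = 3.91×10^5, ε/D = 3.91×10^-6, f = 0.01374, h_1 = f(L/D)V²/2g = 6.656 m
Pipe 2: V = 1.739 m/s, Re = 4.08×10^5, ε/D = 0.00130, f = 0.02170, h_2 = f(L/D)V²/2g = 7.057 m
Series → Q common, losses add: H = Σh = 13.71 m

H ≈ 13.7 m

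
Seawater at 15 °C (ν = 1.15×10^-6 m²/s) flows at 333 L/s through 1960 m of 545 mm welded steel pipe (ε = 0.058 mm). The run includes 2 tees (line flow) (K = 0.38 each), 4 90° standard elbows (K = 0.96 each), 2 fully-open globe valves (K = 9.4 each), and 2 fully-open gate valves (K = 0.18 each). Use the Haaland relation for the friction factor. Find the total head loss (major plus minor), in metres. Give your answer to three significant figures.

H_L ≈ 7.65 m

V = 4Q/(πD²) = 1.427 m/s; V²/2g = 0.1039 m
Re = 6.76×10^5, ε/D = 1.06×10^-4 → f = 0.01389 (Haaland)
Major: h_f = f(L/D)·V²/2g = 0.01389·3596·0.1039 = 5.187 m
Minor: ΣK = 23.8; h_m = ΣK·V²/2g = 2.468 m
Total H_L = 5.187 + 2.468 = 7.654 m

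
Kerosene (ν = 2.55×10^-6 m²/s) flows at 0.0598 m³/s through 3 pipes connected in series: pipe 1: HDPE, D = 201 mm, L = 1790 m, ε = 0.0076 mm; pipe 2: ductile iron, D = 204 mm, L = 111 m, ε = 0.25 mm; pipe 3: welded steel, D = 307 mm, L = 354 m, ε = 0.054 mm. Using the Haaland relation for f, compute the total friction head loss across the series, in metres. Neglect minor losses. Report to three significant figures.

H ≈ 29.6 m

Pipe 1: V = 1.885 m/s, Re = 1.49×10^5, ε/D = 3.78×10^-5, f = 0.01664, h_1 = f(L/D)V²/2g = 26.82 m
Pipe 2: V = 1.830 m/s, Re = 1.46×10^5, ε/D = 0.00123, f = 0.02213, h_2 = f(L/D)V²/2g = 2.055 m
Pipe 3: V = 0.8079 m/s, Re = 9.73×10^4, ε/D = 1.76×10^-4, f = 0.01871, h_3 = f(L/D)V²/2g = 0.7178 m
Series → Q common, losses add: H = Σh = 29.60 m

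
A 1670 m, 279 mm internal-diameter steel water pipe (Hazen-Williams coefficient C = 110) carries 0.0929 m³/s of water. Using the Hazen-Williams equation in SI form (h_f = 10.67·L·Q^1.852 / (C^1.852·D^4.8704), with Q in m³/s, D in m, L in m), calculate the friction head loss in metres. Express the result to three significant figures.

h_f = 10.67·1670·0.0929^1.852 / (110^1.852·0.279^4.8704) = 18.16 m

h_f ≈ 18.2 m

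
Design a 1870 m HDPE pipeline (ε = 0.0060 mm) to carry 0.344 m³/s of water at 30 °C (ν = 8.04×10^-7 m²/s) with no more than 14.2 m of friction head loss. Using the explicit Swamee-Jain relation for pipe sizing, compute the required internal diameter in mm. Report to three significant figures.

Swamee-Jain (Type III): D = 0.66·[ε^1.25·(LQ²/(gh_f))^4.75 + ν·Q^9.4·(L/(gh_f))^5.2]^0.04
LQ²/(gh_f) = 1.589; L/(gh_f) = 13.42
Term 1 = ε^1.25·(…)^4.75 = 2.68×10^-6; Term 2 = ν·Q^9.4·(…)^5.2 = 2.59×10^-5
D = 0.66·(2.68×10^-6 + 2.59×10^-5)^0.04 = 0.4343 m = 434 mm
Check: V = 2.32 m/s, Re = 1.25×10^6, f = 0.01156, h_f = 13.7 m ≈ 14.2 m ✓

D ≈ 434 mm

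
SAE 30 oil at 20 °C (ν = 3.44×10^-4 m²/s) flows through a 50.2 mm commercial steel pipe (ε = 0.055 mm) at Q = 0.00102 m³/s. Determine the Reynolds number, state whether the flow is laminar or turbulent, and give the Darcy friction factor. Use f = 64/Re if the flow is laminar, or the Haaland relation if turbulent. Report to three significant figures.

Re ≈ 75.2; laminar; f = 64/Re ≈ 0.851

V = 4Q/(πD²) = 0.5154 m/s
Re = VD/ν = 0.5154·0.0502/3.44×10^-4 = 75.2
Re < 2300 → laminar → f = 64/Re = 0.8510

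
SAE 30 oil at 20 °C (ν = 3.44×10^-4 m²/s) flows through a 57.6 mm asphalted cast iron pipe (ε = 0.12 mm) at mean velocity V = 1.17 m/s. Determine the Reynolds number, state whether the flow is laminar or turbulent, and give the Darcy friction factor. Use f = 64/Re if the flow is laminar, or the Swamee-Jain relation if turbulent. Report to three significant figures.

Re = VD/ν = 1.170·0.0576/3.44×10^-4 = 196
Re < 2300 → laminar → f = 64/Re = 0.3267

Re ≈ 196; laminar; f = 64/Re ≈ 0.327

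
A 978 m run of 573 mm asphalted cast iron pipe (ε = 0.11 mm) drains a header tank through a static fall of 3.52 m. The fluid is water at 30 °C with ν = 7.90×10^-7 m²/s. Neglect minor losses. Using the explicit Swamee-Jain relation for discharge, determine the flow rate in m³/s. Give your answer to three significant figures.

Swamee-Jain (Type II): Q = -0.965·√(gD⁵h_f/L)·ln[ε/(3.7D) + √(3.17ν²L/(gD³h_f))]
√(gD⁵h_f/L) = √(9.81·0.573⁵·3.52/978) = 0.04670
ε/(3.7D) = 5.19×10^-5; √(3.17ν²L/(gD³h_f)) = 1.73×10^-5
Q = -0.965·0.04670·ln(6.914×10^-5) = 0.4317 m³/s
Check: V = 1.67 m/s, Re = 1.21×10^6, f = 0.01453, h_f = 3.54 m ≈ 3.52 m ✓

Q ≈ 0.432 m³/s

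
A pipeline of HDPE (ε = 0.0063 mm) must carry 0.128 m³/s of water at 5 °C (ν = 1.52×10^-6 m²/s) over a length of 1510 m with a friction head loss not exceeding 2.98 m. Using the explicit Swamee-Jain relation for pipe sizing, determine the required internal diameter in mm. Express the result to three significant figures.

D ≈ 405 mm

Swamee-Jain (Type III): D = 0.66·[ε^1.25·(LQ²/(gh_f))^4.75 + ν·Q^9.4·(L/(gh_f))^5.2]^0.04
LQ²/(gh_f) = 0.8463; L/(gh_f) = 51.65
Term 1 = ε^1.25·(…)^4.75 = 1.43×10^-7; Term 2 = ν·Q^9.4·(…)^5.2 = 4.99×10^-6
D = 0.66·(1.43×10^-7 + 4.99×10^-6)^0.04 = 0.4055 m = 405 mm
Check: V = 0.991 m/s, Re = 2.64×10^5, f = 0.01489, h_f = 2.78 m ≈ 2.98 m ✓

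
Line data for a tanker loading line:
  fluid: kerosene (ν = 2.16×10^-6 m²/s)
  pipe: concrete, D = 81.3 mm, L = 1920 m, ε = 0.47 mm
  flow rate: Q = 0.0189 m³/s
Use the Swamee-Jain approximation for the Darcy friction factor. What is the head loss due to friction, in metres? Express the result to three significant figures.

V = 4Q/(πD²) = 4·0.0189/(π·0.0813²) = 3.641 m/s
Re = VD/ν = 3.641·0.0813/2.16×10^-6 = 1.37×10^5 → turbulent
ε/D = 0.47/81.3 = 0.00578
Swamee-Jain: f = 0.03259
h_f = f(L/D)V²/(2g) = 0.03259·(1920/0.0813)·3.641²/(2·9.81) = 519.9 m

h_f ≈ 520 m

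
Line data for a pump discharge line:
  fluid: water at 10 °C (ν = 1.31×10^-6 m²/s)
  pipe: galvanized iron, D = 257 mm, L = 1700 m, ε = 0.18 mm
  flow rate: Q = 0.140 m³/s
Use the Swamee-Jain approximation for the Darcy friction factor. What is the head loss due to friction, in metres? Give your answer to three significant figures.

h_f ≈ 46.4 m

V = 4Q/(πD²) = 4·0.140/(π·0.257²) = 2.699 m/s
Re = VD/ν = 2.699·0.257/1.31×10^-6 = 5.29×10^5 → turbulent
ε/D = 0.18/257 = 7.00×10^-4
Swamee-Jain: f = 0.01888
h_f = f(L/D)V²/(2g) = 0.01888·(1700/0.257)·2.699²/(2·9.81) = 46.37 m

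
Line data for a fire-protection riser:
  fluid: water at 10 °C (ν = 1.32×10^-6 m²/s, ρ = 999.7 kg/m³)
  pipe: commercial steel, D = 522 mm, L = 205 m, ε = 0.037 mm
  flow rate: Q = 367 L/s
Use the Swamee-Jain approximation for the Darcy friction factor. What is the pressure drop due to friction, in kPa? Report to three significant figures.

V = 4Q/(πD²) = 4·0.367/(π·0.522²) = 1.715 m/s
Re = VD/ν = 1.715·0.522/1.32×10^-6 = 6.78×10^5 → turbulent
ε/D = 0.037/522 = 7.09×10^-5
Swamee-Jain: f = 0.01360
h_f = f(L/D)V²/(2g) = 0.01360·(205/0.522)·1.715²/(2·9.81) = 0.8005 m
Δp = ρg·h_f = 999.7·9.81·0.8005 = 7.851 kPa

Δp ≈ 7.85 kPa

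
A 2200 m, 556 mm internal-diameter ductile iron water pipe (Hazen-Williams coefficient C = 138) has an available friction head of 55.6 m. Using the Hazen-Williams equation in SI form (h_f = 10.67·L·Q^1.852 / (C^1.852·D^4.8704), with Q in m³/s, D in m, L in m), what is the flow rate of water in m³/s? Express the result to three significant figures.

Q ≈ 1.13 m³/s

Rearranging: Q = [h_f·C^1.852·D^4.8704 / (10.67·L)]^(1/1.852)
Q = [55.6·138^1.852·0.556^4.8704 / (10.67·2200)]^0.540 = 1.127 m³/s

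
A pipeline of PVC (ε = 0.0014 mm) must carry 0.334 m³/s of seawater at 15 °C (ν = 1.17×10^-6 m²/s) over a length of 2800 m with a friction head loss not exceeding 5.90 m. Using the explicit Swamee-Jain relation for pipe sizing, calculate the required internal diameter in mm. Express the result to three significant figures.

D ≈ 567 mm

Swamee-Jain (Type III): D = 0.66·[ε^1.25·(LQ²/(gh_f))^4.75 + ν·Q^9.4·(L/(gh_f))^5.2]^0.04
LQ²/(gh_f) = 5.397; L/(gh_f) = 48.38
Term 1 = ε^1.25·(…)^4.75 = 1.45×10^-4; Term 2 = ν·Q^9.4·(…)^5.2 = 0.0225
D = 0.66·(1.45×10^-4 + 0.0225)^0.04 = 0.5672 m = 567 mm
Check: V = 1.32 m/s, Re = 6.41×10^5, f = 0.01258, h_f = 5.53 m ≈ 5.90 m ✓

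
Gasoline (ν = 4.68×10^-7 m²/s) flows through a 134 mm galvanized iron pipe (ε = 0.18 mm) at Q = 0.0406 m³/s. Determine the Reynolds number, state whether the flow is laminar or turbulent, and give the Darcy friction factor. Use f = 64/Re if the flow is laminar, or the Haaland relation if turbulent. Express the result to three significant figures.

Re ≈ 8.24×10^5; turbulent; f ≈ 0.0214

V = 4Q/(πD²) = 2.879 m/s
Re = VD/ν = 2.879·0.134/4.68×10^-7 = 8.24×10^5
Re > 4000 → turbulent; ε/D = 0.00134
Haaland: f = 0.02143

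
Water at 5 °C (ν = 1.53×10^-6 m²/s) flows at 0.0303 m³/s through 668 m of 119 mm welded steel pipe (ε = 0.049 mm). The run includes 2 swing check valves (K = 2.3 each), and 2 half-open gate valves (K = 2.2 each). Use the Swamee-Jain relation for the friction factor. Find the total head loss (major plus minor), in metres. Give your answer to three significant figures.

V = 4Q/(πD²) = 2.724 m/s; V²/2g = 0.3783 m
Re = 2.12×10^5, ε/D = 4.12×10^-4 → f = 0.01835 (Swamee-Jain)
Major: h_f = f(L/D)·V²/2g = 0.01835·5613·0.3783 = 38.96 m
Minor: ΣK = 9.00; h_m = ΣK·V²/2g = 3.405 m
Total H_L = 38.96 + 3.405 = 42.37 m

H_L ≈ 42.4 m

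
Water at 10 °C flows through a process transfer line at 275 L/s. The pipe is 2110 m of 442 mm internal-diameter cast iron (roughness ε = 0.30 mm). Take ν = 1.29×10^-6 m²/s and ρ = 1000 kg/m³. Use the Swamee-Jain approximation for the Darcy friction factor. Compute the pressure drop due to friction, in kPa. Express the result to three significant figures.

V = 4Q/(πD²) = 4·0.275/(π·0.442²) = 1.792 m/s
Re = VD/ν = 1.792·0.442/1.29×10^-6 = 6.14×10^5 → turbulent
ε/D = 0.30/442 = 6.79×10^-4
Swamee-Jain: f = 0.01866
h_f = f(L/D)V²/(2g) = 0.01866·(2110/0.442)·1.792²/(2·9.81) = 14.59 m
Δp = ρg·h_f = 1000·9.81·14.59 = 143.1 kPa

Δp ≈ 143 kPa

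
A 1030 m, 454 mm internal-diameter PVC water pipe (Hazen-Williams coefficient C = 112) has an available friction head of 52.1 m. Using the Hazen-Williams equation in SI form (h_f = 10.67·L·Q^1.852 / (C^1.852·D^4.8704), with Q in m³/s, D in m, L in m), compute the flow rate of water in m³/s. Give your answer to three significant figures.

Q ≈ 0.781 m³/s

Rearranging: Q = [h_f·C^1.852·D^4.8704 / (10.67·L)]^(1/1.852)
Q = [52.1·112^1.852·0.454^4.8704 / (10.67·1030)]^0.540 = 0.7805 m³/s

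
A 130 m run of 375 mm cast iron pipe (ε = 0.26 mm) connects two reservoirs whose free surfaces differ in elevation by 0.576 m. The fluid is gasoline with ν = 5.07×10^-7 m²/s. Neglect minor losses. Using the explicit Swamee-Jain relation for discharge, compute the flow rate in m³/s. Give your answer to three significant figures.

Q ≈ 0.147 m³/s

Swamee-Jain (Type II): Q = -0.965·√(gD⁵h_f/L)·ln[ε/(3.7D) + √(3.17ν²L/(gD³h_f))]
√(gD⁵h_f/L) = √(9.81·0.375⁵·0.576/130) = 0.01795
ε/(3.7D) = 1.87×10^-4; √(3.17ν²L/(gD³h_f)) = 1.89×10^-5
Q = -0.965·0.01795·ln(2.062×10^-4) = 0.1470 m³/s
Check: V = 1.33 m/s, Re = 9.85×10^5, f = 0.01849, h_f = 0.579 m ≈ 0.576 m ✓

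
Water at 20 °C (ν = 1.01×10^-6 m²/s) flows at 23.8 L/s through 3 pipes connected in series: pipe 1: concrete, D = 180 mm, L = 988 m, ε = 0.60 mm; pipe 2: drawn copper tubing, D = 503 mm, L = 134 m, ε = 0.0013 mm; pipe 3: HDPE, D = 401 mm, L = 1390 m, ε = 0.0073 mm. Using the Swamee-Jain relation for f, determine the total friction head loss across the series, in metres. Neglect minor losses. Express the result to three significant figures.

Pipe 1: V = 0.9353 m/s, Re = 1.67×10^5, ε/D = 0.00333, f = 0.02790, h_1 = f(L/D)V²/2g = 6.828 m
Pipe 2: V = 0.1198 m/s, Re = 5.96×10^4, ε/D = 2.58×10^-6, f = 0.01997, h_2 = f(L/D)V²/2g = 0.003890 m
Pipe 3: V = 0.1885 m/s, Re = 7.48×10^4, ε/D = 1.82×10^-5, f = 0.01909, h_3 = f(L/D)V²/2g = 0.1198 m
Series → Q common, losses add: H = Σh = 6.952 m

H ≈ 6.95 m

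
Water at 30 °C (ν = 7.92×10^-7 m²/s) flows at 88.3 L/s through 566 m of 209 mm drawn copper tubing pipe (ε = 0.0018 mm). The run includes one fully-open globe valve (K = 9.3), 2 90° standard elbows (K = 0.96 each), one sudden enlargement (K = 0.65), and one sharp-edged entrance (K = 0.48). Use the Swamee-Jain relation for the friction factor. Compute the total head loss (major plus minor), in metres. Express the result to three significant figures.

H_L ≈ 15.7 m

V = 4Q/(πD²) = 2.574 m/s; V²/2g = 0.3376 m
Re = 6.79×10^5, ε/D = 8.61×10^-6 → f = 0.01257 (Swamee-Jain)
Major: h_f = f(L/D)·V²/2g = 0.01257·2708·0.3376 = 11.49 m
Minor: ΣK = 12.4; h_m = ΣK·V²/2g = 4.170 m
Total H_L = 11.49 + 4.170 = 15.66 m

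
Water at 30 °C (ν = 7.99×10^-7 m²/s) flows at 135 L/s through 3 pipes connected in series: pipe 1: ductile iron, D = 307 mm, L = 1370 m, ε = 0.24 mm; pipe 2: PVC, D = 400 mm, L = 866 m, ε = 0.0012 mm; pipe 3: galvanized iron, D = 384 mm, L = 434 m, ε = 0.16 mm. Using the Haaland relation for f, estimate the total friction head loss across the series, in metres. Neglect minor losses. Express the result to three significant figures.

H ≈ 17.3 m

Pipe 1: V = 1.824 m/s, Re = 7.01×10^5, ε/D = 7.82×10^-4, f = 0.01900, h_1 = f(L/D)V²/2g = 14.37 m
Pipe 2: V = 1.074 m/s, Re = 5.38×10^5, ε/D = 3.00×10^-6, f = 0.01293, h_2 = f(L/D)V²/2g = 1.647 m
Pipe 3: V = 1.166 m/s, Re = 5.60×10^5, ε/D = 4.17×10^-4, f = 0.01693, h_3 = f(L/D)V²/2g = 1.325 m
Series → Q common, losses add: H = Σh = 17.34 m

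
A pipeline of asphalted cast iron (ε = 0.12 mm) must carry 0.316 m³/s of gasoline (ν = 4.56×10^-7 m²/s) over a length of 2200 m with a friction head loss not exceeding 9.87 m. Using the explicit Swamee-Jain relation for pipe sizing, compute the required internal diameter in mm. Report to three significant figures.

D ≈ 494 mm

Swamee-Jain (Type III): D = 0.66·[ε^1.25·(LQ²/(gh_f))^4.75 + ν·Q^9.4·(L/(gh_f))^5.2]^0.04
LQ²/(gh_f) = 2.269; L/(gh_f) = 22.72
Term 1 = ε^1.25·(…)^4.75 = 6.15×10^-4; Term 2 = ν·Q^9.4·(…)^5.2 = 1.02×10^-4
D = 0.66·(6.15×10^-4 + 1.02×10^-4)^0.04 = 0.4941 m = 494 mm
Check: V = 1.65 m/s, Re = 1.79×10^6, f = 0.01486, h_f = 9.17 m ≈ 9.87 m ✓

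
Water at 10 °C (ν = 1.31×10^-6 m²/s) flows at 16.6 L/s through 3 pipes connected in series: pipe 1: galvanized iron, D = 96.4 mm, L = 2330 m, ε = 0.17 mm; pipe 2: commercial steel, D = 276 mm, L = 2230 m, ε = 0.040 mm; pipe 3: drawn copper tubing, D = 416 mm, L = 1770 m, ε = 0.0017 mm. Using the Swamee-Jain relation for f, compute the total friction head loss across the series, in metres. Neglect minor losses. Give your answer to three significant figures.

H ≈ 154 m

Pipe 1: V = 2.274 m/s, Re = 1.67×10^5, ε/D = 0.00176, f = 0.02398, h_1 = f(L/D)V²/2g = 152.8 m
Pipe 2: V = 0.2775 m/s, Re = 5.85×10^4, ε/D = 1.45×10^-4, f = 0.02068, h_2 = f(L/D)V²/2g = 0.6556 m
Pipe 3: V = 0.1221 m/s, Re = 3.88×10^4, ε/D = 4.09×10^-6, f = 0.02202, h_3 = f(L/D)V²/2g = 0.07122 m
Series → Q common, losses add: H = Σh = 153.6 m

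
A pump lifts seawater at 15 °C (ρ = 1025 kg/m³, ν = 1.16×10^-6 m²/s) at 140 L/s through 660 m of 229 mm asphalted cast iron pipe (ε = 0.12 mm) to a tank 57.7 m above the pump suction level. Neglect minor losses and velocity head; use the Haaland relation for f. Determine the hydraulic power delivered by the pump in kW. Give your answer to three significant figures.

V = 4Q/(πD²) = 3.399 m/s; Re = 6.71×10^5; ε/D = 5.24×10^-4; f = 0.01753
h_f = f(L/D)V²/2g = 29.76 m
Total head H = z + h_f = 57.7 + 29.76 = 87.46 m
P_hyd = ρgQH = 1025·9.81·0.140·87.46 = 123.1 kW

P_hyd ≈ 123 kW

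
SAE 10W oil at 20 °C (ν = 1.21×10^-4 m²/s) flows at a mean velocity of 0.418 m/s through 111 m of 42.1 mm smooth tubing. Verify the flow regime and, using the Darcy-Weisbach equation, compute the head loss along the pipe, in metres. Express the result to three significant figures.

Re = VD/ν = 0.418·0.04210/1.21×10^-4 = 145 → laminar (Re < 2300)
f = 64/Re = 0.4401
h_f = f(L/D)V²/(2g) = 0.4401·(111/0.04210)·0.418²/(2·9.81) = 10.33 m

h_f ≈ 10.3 m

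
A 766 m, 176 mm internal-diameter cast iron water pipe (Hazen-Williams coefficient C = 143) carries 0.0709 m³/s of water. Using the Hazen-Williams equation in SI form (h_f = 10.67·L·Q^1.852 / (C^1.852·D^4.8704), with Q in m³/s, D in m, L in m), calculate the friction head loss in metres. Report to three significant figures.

h_f ≈ 29.3 m

h_f = 10.67·766·0.0709^1.852 / (143^1.852·0.176^4.8704) = 29.29 m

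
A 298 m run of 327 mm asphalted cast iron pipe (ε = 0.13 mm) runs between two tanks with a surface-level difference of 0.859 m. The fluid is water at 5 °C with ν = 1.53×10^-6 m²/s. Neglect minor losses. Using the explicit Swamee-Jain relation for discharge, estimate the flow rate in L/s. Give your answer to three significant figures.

Q ≈ 84.8 L/s

Swamee-Jain (Type II): Q = -0.965·√(gD⁵h_f/L)·ln[ε/(3.7D) + √(3.17ν²L/(gD³h_f))]
√(gD⁵h_f/L) = √(9.81·0.327⁵·0.859/298) = 0.01028
ε/(3.7D) = 1.07×10^-4; √(3.17ν²L/(gD³h_f)) = 8.66×10^-5
Q = -0.965·0.01028·ln(1.941×10^-4) = 0.08481 m³/s
Check: V = 1.01 m/s, Re = 2.16×10^5, f = 0.01823, h_f = 0.864 m ≈ 0.859 m ✓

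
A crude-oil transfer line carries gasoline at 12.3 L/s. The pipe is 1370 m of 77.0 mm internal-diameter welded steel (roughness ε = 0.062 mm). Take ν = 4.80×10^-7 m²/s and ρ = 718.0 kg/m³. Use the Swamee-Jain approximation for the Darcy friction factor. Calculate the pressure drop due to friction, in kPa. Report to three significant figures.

Δp ≈ 873 kPa

V = 4Q/(πD²) = 4·0.0123/(π·0.0770²) = 2.641 m/s
Re = VD/ν = 2.641·0.0770/4.80×10^-7 = 4.24×10^5 → turbulent
ε/D = 0.062/77.0 = 8.05×10^-4
Swamee-Jain: f = 0.01958
h_f = f(L/D)V²/(2g) = 0.01958·(1370/0.0770)·2.641²/(2·9.81) = 123.9 m
Δp = ρg·h_f = 718.0·9.81·123.9 = 872.6 kPa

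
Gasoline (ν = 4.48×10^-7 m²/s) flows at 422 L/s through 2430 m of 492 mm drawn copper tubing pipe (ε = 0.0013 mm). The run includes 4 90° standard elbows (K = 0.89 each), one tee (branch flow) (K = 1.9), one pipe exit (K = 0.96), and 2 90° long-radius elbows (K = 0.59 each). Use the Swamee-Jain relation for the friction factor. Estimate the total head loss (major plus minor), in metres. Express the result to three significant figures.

V = 4Q/(πD²) = 2.220 m/s; V²/2g = 0.2511 m
Re = 2.44×10^6, ε/D = 2.64×10^-6 → f = 0.01016 (Swamee-Jain)
Major: h_f = f(L/D)·V²/2g = 0.01016·4939·0.2511 = 12.60 m
Minor: ΣK = 7.60; h_m = ΣK·V²/2g = 1.909 m
Total H_L = 12.60 + 1.909 = 14.51 m

H_L ≈ 14.5 m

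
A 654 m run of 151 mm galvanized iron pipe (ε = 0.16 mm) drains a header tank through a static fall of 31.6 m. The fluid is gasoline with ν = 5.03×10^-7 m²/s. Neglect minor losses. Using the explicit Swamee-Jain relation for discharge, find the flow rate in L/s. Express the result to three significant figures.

Q ≈ 47.6 L/s

Swamee-Jain (Type II): Q = -0.965·√(gD⁵h_f/L)·ln[ε/(3.7D) + √(3.17ν²L/(gD³h_f))]
√(gD⁵h_f/L) = √(9.81·0.151⁵·31.6/654) = 0.006100
ε/(3.7D) = 2.86×10^-4; √(3.17ν²L/(gD³h_f)) = 2.22×10^-5
Q = -0.965·0.006100·ln(3.085×10^-4) = 0.04758 m³/s
Check: V = 2.66 m/s, Re = 7.98×10^5, f = 0.02038, h_f = 31.8 m ≈ 31.6 m ✓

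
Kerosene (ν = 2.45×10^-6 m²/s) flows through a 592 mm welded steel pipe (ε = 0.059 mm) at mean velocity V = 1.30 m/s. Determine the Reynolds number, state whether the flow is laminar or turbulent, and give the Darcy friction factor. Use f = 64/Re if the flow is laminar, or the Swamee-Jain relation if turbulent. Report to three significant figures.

Re = VD/ν = 1.300·0.592/2.45×10^-6 = 3.14×10^5
Re > 4000 → turbulent; ε/D = 9.97×10^-5
Swamee-Jain: f = 0.01534

Re ≈ 3.14×10^5; turbulent; f ≈ 0.0153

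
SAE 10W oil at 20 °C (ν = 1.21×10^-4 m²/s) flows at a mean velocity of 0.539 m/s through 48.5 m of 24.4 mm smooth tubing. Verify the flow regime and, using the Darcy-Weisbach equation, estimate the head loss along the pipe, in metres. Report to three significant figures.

h_f ≈ 17.3 m

Re = VD/ν = 0.539·0.02440/1.21×10^-4 = 109 → laminar (Re < 2300)
f = 64/Re = 0.5888
h_f = f(L/D)V²/(2g) = 0.5888·(48.5/0.02440)·0.539²/(2·9.81) = 17.33 m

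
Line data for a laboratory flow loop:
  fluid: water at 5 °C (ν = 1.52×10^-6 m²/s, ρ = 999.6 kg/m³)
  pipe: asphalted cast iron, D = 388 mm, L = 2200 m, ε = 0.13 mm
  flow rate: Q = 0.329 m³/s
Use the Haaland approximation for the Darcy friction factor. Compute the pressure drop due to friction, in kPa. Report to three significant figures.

Δp ≈ 354 kPa

V = 4Q/(πD²) = 4·0.329/(π·0.388²) = 2.783 m/s
Re = VD/ν = 2.783·0.388/1.52×10^-6 = 7.10×10^5 → turbulent
ε/D = 0.13/388 = 3.35×10^-4
Haaland: f = 0.01613
h_f = f(L/D)V²/(2g) = 0.01613·(2200/0.388)·2.783²/(2·9.81) = 36.09 m
Δp = ρg·h_f = 999.6·9.81·36.09 = 353.9 kPa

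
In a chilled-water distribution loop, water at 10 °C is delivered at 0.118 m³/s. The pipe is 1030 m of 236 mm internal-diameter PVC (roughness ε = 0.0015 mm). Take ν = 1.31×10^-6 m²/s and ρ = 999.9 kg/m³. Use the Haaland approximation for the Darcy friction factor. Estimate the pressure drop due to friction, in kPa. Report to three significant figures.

V = 4Q/(πD²) = 4·0.118/(π·0.236²) = 2.698 m/s
Re = VD/ν = 2.698·0.236/1.31×10^-6 = 4.86×10^5 → turbulent
ε/D = 0.0015/236 = 6.36×10^-6
Haaland: f = 0.01320
h_f = f(L/D)V²/(2g) = 0.01320·(1030/0.236)·2.698²/(2·9.81) = 21.36 m
Δp = ρg·h_f = 999.9·9.81·21.36 = 209.6 kPa

Δp ≈ 210 kPa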